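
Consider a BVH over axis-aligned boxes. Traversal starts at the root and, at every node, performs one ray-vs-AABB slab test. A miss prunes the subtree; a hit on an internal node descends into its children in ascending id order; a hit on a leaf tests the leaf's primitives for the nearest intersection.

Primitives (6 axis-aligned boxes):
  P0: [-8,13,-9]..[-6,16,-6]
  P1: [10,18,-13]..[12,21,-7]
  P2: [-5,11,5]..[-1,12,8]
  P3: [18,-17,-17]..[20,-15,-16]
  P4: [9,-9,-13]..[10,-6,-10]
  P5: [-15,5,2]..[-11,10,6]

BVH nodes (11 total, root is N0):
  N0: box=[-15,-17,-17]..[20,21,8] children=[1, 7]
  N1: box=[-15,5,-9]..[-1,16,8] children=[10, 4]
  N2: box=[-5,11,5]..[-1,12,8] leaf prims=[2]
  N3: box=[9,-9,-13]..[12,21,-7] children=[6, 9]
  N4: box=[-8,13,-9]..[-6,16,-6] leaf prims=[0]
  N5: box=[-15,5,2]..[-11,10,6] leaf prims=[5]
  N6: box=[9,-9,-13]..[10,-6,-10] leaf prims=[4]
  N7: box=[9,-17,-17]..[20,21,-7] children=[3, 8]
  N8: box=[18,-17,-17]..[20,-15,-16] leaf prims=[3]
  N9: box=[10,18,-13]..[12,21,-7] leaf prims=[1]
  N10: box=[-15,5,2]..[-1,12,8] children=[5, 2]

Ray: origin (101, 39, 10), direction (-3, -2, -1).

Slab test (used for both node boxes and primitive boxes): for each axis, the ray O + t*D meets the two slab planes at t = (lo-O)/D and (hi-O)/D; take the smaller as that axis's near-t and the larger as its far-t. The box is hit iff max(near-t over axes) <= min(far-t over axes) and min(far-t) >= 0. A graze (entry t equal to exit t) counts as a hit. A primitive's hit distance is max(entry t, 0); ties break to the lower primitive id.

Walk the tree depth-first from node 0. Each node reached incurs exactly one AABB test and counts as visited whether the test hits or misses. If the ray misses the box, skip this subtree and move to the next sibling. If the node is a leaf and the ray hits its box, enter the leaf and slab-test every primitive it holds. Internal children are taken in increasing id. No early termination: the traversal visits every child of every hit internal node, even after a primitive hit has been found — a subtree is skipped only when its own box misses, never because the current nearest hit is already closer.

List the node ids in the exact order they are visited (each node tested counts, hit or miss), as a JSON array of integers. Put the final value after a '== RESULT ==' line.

Traverse from the root:
N0 x:[27,116/3] y:[9,28] z:[2,27] -> hit [27,27], descend [1, 7]
  N1 x:[34,116/3] y:[23/2,17] z:[2,19] -> miss, prune
  N7 x:[27,92/3] y:[9,28] z:[17,27] -> hit [27,27], descend [3, 8]
    N3 x:[89/3,92/3] y:[9,24] z:[17,23] -> miss, prune
    N8 x:[27,83/3] y:[27,28] z:[26,27] -> hit [27,27] leaf, test {P3@t=27}

5 AABB tests over nodes [0, 1, 7, 3, 8]; 1 leaf entered; closest P3.

== RESULT ==
[0, 1, 7, 3, 8]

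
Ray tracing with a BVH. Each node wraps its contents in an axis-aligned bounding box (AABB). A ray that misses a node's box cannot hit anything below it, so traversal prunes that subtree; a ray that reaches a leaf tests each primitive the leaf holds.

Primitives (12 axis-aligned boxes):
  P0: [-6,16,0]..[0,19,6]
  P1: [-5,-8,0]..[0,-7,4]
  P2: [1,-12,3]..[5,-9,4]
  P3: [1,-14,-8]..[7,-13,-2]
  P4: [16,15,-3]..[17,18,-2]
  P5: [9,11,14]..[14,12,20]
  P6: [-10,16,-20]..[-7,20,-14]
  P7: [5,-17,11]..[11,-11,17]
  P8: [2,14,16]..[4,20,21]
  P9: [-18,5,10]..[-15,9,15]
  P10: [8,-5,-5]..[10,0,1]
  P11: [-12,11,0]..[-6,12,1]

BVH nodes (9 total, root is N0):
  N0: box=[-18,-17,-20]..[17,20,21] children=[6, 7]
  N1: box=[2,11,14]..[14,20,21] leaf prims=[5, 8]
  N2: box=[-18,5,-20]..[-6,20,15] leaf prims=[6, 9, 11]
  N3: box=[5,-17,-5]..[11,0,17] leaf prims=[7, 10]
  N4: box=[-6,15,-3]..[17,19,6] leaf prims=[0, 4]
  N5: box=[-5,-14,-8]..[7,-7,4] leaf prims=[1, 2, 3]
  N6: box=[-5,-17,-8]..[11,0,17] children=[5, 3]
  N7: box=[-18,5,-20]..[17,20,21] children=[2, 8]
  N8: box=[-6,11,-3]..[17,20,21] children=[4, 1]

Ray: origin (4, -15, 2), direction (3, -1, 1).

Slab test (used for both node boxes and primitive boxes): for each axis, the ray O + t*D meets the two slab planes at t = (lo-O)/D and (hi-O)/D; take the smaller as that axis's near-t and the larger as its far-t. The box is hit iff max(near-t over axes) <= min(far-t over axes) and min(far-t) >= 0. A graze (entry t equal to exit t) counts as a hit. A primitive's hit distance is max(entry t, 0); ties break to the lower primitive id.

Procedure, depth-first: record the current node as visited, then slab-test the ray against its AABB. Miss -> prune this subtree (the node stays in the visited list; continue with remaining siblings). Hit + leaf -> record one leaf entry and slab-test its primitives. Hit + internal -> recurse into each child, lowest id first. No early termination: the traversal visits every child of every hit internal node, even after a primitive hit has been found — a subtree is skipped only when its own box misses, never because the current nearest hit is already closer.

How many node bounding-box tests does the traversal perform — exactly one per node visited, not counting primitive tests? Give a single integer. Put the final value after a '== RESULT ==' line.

Walk:
N0 x:[-22/3,13/3] y:[-35,2] z:[-22,19] -> hit [-22/3,2], descend [6, 7]
  N6 x:[-3,7/3] y:[-15,2] z:[-10,15] -> hit [-3,2], descend [3, 5]
    N3 x:[1/3,7/3] y:[-15,2] z:[-7,15] -> hit [1/3,2] leaf, test {P7(miss), P10(miss)}
    N5 x:[-3,1] y:[-8,-1] z:[-10,2] -> miss, prune
  N7 x:[-22/3,13/3] y:[-35,-20] z:[-22,19] -> miss, prune

Visited [0, 6, 3, 5, 7]. Tests: 5 box, 1 leaf. Nearest: miss.

== RESULT ==
5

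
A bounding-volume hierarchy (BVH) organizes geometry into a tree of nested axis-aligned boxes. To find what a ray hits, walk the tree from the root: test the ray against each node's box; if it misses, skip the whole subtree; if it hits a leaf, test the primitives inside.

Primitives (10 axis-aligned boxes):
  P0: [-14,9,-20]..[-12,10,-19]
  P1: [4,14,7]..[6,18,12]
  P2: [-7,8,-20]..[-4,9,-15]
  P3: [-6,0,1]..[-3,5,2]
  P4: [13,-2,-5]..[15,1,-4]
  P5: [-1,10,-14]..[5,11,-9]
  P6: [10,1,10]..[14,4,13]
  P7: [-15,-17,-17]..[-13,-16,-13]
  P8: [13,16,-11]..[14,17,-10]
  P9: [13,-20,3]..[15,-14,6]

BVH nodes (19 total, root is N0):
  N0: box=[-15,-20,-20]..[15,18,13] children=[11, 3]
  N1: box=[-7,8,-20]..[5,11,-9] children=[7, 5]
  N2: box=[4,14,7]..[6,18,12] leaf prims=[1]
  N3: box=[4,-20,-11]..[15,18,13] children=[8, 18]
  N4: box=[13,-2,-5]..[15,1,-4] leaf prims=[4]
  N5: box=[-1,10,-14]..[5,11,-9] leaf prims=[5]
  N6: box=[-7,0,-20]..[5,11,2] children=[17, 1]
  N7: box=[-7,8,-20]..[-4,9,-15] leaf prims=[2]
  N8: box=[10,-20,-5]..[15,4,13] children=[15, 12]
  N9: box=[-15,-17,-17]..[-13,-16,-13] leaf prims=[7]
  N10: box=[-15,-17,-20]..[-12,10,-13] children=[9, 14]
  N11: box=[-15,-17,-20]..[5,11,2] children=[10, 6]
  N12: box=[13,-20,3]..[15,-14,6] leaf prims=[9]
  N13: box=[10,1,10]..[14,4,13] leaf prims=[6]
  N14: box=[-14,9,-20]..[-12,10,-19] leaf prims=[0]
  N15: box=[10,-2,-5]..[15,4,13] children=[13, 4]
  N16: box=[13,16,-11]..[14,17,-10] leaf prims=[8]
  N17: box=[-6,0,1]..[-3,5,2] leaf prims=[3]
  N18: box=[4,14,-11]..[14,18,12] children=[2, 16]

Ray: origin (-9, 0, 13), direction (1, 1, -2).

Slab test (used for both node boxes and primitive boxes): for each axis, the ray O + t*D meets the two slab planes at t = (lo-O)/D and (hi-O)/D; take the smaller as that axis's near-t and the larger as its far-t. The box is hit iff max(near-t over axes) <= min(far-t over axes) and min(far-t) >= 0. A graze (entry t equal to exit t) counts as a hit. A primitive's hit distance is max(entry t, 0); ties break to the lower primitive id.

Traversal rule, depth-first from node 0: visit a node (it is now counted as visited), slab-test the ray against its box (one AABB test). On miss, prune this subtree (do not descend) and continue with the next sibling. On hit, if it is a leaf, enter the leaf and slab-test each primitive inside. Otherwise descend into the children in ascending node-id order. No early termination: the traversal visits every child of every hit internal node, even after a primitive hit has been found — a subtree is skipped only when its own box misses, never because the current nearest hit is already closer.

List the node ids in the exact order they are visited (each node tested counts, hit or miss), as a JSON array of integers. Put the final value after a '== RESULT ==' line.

Traverse from the root:
N0 x:[-6,24] y:[-20,18] z:[0,33/2] -> hit [0,33/2], descend [3, 11]
  N3 x:[13,24] y:[-20,18] z:[0,12] -> miss, prune
  N11 x:[-6,14] y:[-17,11] z:[11/2,33/2] -> hit [11/2,11], descend [6, 10]
    N6 x:[2,14] y:[0,11] z:[11/2,33/2] -> hit [11/2,11], descend [1, 17]
      N1 x:[2,14] y:[8,11] z:[11,33/2] -> hit [11,11], descend [5, 7]
        N5 x:[8,14] y:[10,11] z:[11,27/2] -> hit [11,11] leaf, test {P5@t=11}
        N7 x:[2,5] y:[8,9] z:[14,33/2] -> miss, prune
      N17 x:[3,6] y:[0,5] z:[11/2,6] -> miss, prune
    N10 x:[-6,-3] y:[-17,10] z:[13,33/2] -> miss, prune

Summary -> nodes [0, 3, 11, 6, 1, 5, 7, 17, 10]; box-tests=9; leaf-entries=1; first=P5

== RESULT ==
[0, 3, 11, 6, 1, 5, 7, 17, 10]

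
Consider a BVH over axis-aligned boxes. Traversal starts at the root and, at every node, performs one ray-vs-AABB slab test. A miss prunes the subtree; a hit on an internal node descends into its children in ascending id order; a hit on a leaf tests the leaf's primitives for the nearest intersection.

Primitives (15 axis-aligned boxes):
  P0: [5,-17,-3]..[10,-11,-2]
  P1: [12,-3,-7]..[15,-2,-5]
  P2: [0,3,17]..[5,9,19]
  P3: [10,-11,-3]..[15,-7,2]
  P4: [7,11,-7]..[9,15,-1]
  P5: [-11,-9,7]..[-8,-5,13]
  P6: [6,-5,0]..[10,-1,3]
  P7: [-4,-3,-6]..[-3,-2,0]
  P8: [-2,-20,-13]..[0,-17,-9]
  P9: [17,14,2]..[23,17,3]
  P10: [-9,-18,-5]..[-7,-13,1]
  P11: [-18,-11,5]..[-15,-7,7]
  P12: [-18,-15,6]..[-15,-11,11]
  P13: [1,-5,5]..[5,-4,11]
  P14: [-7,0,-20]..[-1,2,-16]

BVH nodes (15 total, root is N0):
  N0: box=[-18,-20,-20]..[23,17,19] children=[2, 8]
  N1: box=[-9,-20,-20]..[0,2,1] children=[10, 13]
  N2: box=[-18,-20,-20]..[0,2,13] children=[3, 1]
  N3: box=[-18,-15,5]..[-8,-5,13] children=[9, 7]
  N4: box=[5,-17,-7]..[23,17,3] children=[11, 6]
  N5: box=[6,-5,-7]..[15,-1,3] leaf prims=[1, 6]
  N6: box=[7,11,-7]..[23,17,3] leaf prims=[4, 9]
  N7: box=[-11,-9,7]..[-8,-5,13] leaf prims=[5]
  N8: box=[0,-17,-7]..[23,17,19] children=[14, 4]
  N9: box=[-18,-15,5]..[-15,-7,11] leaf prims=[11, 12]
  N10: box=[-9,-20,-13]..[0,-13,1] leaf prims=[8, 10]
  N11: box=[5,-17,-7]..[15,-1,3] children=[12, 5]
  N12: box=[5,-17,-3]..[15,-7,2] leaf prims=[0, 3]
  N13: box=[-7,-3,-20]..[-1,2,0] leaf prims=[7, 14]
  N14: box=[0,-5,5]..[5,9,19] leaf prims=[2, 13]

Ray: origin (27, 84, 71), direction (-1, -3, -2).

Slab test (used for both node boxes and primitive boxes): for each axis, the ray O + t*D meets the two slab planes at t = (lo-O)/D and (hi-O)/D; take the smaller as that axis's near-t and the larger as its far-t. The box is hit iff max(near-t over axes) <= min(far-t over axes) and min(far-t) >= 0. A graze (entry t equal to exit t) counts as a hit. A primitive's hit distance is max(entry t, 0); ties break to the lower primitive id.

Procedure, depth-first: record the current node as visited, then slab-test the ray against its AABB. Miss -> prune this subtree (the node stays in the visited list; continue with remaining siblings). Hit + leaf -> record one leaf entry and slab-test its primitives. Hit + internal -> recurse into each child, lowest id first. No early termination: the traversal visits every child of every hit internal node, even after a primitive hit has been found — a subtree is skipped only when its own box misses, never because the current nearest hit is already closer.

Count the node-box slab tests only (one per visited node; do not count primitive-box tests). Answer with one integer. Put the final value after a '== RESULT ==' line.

Traverse from the root:
N0 x:[4,45] y:[67/3,104/3] z:[26,91/2] -> hit [26,104/3], descend [2, 8]
  N2 x:[27,45] y:[82/3,104/3] z:[29,91/2] -> hit [29,104/3], descend [1, 3]
    N1 x:[27,36] y:[82/3,104/3] z:[35,91/2] -> miss, prune
    N3 x:[35,45] y:[89/3,33] z:[29,33] -> miss, prune
  N8 x:[4,27] y:[67/3,101/3] z:[26,39] -> hit [26,27], descend [4, 14]
    N4 x:[4,22] y:[67/3,101/3] z:[34,39] -> miss, prune
    N14 x:[22,27] y:[25,89/3] z:[26,33] -> hit [26,27] leaf, test {P2@t=26, P13(miss)}

7 AABB tests over nodes [0, 2, 1, 3, 8, 4, 14]; 1 leaf entered; closest P2.

== RESULT ==
7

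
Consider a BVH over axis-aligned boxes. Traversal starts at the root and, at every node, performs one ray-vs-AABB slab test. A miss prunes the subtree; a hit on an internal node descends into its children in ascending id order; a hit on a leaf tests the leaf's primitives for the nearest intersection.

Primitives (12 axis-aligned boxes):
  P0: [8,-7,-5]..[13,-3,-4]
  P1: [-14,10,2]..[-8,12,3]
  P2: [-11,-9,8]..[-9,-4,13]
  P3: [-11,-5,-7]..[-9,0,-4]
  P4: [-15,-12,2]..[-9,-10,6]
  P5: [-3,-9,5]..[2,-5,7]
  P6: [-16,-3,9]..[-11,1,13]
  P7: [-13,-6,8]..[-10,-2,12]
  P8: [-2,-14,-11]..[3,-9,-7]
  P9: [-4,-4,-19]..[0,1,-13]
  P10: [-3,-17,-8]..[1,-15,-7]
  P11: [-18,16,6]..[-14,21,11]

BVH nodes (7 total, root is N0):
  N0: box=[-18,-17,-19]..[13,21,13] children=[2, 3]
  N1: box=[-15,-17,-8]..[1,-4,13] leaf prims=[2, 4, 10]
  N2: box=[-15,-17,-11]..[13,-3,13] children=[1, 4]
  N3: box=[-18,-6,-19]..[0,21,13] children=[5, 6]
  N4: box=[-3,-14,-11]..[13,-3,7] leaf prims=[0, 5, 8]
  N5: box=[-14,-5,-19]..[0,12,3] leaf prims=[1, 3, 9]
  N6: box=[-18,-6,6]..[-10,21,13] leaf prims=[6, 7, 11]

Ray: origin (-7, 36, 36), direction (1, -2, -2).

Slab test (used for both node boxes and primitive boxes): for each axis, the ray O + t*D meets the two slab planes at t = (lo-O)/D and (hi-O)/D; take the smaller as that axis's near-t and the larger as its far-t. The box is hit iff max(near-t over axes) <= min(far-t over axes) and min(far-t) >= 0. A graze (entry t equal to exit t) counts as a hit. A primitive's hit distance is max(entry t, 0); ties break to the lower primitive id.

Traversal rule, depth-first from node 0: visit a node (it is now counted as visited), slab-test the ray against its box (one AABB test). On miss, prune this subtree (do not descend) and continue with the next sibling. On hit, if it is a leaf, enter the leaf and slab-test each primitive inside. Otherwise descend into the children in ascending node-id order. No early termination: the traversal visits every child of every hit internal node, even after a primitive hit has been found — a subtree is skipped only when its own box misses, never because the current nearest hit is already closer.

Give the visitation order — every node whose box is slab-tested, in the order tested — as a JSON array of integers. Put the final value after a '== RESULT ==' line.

Walk:
N0 x:[-11,20] y:[15/2,53/2] z:[23/2,55/2] -> hit [23/2,20], descend [2, 3]
  N2 x:[-8,20] y:[39/2,53/2] z:[23/2,47/2] -> hit [39/2,20], descend [1, 4]
    N1 x:[-8,8] y:[20,53/2] z:[23/2,22] -> miss, prune
    N4 x:[4,20] y:[39/2,25] z:[29/2,47/2] -> hit [39/2,20] leaf, test {P0@t=20, P5(miss), P8(miss)}
  N3 x:[-11,7] y:[15/2,21] z:[23/2,55/2] -> miss, prune

Visited [0, 2, 1, 4, 3]. Tests: 5 box, 1 leaf. Nearest: P0.

== RESULT ==
[0, 2, 1, 4, 3]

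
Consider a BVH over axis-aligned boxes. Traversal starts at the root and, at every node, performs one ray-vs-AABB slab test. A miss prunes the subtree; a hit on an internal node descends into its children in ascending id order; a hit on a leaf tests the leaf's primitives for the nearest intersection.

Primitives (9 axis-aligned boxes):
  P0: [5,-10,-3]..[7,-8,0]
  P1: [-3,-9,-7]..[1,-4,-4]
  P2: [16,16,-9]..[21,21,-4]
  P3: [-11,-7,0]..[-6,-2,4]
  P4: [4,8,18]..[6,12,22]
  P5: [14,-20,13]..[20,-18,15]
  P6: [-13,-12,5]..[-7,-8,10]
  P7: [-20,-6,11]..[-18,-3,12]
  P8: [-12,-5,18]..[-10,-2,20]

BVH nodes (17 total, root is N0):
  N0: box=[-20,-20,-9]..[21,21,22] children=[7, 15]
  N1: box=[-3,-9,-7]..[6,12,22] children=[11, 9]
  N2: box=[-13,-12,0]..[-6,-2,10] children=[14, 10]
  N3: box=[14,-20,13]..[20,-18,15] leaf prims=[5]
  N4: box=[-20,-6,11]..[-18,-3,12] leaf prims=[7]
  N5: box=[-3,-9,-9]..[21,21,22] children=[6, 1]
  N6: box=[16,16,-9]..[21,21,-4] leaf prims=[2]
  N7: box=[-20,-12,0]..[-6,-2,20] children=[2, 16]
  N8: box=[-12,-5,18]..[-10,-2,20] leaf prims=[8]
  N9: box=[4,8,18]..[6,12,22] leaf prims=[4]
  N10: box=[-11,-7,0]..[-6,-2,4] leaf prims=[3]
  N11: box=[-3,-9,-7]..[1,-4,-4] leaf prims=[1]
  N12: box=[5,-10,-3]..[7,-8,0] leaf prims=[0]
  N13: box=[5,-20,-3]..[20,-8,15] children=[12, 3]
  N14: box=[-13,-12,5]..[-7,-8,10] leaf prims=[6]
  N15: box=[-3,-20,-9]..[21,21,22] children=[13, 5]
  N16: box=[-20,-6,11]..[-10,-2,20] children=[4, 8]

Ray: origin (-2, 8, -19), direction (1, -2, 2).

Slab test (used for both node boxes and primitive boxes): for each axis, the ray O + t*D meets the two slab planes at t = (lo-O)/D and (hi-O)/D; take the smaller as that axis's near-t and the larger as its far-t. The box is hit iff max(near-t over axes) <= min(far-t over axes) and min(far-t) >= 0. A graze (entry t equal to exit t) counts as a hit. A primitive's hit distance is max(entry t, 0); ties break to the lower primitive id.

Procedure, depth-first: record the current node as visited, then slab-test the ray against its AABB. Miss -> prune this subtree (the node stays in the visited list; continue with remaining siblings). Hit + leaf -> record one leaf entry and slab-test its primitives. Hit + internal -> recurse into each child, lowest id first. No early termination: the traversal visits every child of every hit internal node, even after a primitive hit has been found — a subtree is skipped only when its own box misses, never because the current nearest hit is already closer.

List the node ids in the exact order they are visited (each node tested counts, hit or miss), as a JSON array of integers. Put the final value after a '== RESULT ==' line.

Traverse from the root:
N0 x:[-18,23] y:[-13/2,14] z:[5,41/2] -> hit [5,14], descend [7, 15]
  N7 x:[-18,-4] y:[5,10] z:[19/2,39/2] -> miss, prune
  N15 x:[-1,23] y:[-13/2,14] z:[5,41/2] -> hit [5,14], descend [5, 13]
    N5 x:[-1,23] y:[-13/2,17/2] z:[5,41/2] -> hit [5,17/2], descend [1, 6]
      N1 x:[-1,8] y:[-2,17/2] z:[6,41/2] -> hit [6,8], descend [9, 11]
        N9 x:[6,8] y:[-2,0] z:[37/2,41/2] -> miss, prune
        N11 x:[-1,3] y:[6,17/2] z:[6,15/2] -> miss, prune
      N6 x:[18,23] y:[-13/2,-4] z:[5,15/2] -> miss, prune
    N13 x:[7,22] y:[8,14] z:[8,17] -> hit [8,14], descend [3, 12]
      N3 x:[16,22] y:[13,14] z:[16,17] -> miss, prune
      N12 x:[7,9] y:[8,9] z:[8,19/2] -> hit [8,9] leaf, test {P0@t=8}

11 AABB tests over nodes [0, 7, 15, 5, 1, 9, 11, 6, 13, 3, 12]; 1 leaf entered; closest P0.

== RESULT ==
[0, 7, 15, 5, 1, 9, 11, 6, 13, 3, 12]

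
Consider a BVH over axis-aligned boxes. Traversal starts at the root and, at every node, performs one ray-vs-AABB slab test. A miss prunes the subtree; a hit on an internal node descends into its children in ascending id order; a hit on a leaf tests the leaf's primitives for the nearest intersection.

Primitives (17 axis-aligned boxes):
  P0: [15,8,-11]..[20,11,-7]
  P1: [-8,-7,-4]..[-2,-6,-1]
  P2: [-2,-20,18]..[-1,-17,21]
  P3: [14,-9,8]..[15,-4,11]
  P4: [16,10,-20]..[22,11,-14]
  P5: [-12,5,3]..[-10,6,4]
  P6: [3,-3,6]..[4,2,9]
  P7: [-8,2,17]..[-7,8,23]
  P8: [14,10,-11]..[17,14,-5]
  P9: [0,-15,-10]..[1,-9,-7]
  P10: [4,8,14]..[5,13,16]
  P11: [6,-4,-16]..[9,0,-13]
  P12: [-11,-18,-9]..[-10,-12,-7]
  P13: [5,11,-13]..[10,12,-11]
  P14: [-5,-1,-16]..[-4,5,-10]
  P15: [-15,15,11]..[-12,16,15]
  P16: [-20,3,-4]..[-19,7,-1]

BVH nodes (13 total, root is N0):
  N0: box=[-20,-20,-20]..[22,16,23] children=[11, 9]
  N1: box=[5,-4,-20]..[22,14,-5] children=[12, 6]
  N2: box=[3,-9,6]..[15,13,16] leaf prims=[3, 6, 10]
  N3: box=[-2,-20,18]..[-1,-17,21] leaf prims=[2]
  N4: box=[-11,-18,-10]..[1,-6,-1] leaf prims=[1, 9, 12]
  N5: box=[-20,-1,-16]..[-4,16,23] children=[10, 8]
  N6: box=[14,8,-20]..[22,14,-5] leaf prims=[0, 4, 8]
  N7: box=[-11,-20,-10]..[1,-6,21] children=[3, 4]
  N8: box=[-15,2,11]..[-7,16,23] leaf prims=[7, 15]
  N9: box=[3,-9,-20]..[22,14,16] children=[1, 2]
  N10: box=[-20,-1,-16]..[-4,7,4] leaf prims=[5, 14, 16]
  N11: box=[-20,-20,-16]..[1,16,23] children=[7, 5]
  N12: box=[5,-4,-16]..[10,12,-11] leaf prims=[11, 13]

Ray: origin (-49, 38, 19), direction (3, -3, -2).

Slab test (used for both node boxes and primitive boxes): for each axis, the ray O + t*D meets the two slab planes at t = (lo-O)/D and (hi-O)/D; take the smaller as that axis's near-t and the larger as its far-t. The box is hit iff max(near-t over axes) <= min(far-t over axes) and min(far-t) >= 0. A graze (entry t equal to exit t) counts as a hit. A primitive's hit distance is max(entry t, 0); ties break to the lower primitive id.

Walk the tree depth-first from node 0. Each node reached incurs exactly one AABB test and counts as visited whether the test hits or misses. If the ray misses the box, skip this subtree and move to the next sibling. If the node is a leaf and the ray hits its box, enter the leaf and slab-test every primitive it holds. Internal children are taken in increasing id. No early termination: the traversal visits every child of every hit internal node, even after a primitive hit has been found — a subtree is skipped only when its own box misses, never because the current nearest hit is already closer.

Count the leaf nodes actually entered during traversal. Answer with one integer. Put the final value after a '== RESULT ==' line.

Traverse from the root:
N0 x:[29/3,71/3] y:[22/3,58/3] z:[-2,39/2] -> hit [29/3,58/3], descend [9, 11]
  N9 x:[52/3,71/3] y:[8,47/3] z:[3/2,39/2] -> miss, prune
  N11 x:[29/3,50/3] y:[22/3,58/3] z:[-2,35/2] -> hit [29/3,50/3], descend [5, 7]
    N5 x:[29/3,15] y:[22/3,13] z:[-2,35/2] -> hit [29/3,13], descend [8, 10]
      N8 x:[34/3,14] y:[22/3,12] z:[-2,4] -> miss, prune
      N10 x:[29/3,15] y:[31/3,13] z:[15/2,35/2] -> hit [31/3,13] leaf, test {P5(miss), P14(miss), P16(miss)}
    N7 x:[38/3,50/3] y:[44/3,58/3] z:[-1,29/2] -> miss, prune

Summary -> nodes [0, 9, 11, 5, 8, 10, 7]; box-tests=7; leaf-entries=1; first=miss

== RESULT ==
1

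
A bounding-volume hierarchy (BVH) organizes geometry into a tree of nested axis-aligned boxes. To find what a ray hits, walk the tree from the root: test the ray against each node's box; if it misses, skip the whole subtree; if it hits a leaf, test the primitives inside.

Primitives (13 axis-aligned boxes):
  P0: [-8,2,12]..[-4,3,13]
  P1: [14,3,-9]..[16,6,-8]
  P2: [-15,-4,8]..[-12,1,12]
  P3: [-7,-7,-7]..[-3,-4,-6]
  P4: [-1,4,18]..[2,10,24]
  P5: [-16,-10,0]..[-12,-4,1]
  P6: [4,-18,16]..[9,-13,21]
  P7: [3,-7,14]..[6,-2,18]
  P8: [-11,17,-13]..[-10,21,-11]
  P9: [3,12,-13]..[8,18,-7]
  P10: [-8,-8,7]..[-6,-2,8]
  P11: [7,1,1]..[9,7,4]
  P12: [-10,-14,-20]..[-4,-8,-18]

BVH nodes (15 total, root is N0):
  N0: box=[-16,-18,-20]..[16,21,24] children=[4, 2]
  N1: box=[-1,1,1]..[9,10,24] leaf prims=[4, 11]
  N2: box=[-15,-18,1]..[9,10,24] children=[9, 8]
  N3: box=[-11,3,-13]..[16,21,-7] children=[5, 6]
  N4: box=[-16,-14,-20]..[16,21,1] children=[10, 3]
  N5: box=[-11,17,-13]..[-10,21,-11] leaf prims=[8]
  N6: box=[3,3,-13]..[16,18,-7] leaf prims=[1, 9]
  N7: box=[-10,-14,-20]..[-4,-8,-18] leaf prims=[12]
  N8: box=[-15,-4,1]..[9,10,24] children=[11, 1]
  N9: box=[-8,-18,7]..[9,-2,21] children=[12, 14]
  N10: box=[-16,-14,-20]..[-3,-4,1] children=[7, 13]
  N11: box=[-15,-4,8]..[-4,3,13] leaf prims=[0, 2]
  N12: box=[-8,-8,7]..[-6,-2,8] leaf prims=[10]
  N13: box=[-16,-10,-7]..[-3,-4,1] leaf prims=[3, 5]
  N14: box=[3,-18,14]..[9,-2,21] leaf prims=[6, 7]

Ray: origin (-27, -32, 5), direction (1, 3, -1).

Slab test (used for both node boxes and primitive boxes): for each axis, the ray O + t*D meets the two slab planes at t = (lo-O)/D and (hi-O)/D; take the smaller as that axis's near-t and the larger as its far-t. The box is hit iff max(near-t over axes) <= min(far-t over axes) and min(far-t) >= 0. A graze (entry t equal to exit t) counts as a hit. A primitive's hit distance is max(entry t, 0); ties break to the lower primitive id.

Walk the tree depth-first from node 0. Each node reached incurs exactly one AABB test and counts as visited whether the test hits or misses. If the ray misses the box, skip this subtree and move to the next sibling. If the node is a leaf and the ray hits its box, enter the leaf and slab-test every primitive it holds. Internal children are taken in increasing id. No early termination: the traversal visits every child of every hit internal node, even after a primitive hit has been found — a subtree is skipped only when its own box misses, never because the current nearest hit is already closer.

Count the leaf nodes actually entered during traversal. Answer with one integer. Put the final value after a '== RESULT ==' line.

Trace the traversal:
N0 x:[11,43] y:[14/3,53/3] z:[-19,25] -> hit [11,53/3], descend [2, 4]
  N2 x:[12,36] y:[14/3,14] z:[-19,4] -> miss, prune
  N4 x:[11,43] y:[6,53/3] z:[4,25] -> hit [11,53/3], descend [3, 10]
    N3 x:[16,43] y:[35/3,53/3] z:[12,18] -> hit [16,53/3], descend [5, 6]
      N5 x:[16,17] y:[49/3,53/3] z:[16,18] -> hit [49/3,17] leaf, test {P8@t=49/3}
      N6 x:[30,43] y:[35/3,50/3] z:[12,18] -> miss, prune
    N10 x:[11,24] y:[6,28/3] z:[4,25] -> miss, prune

Summary -> nodes [0, 2, 4, 3, 5, 6, 10]; box-tests=7; leaf-entries=1; first=P8

== RESULT ==
1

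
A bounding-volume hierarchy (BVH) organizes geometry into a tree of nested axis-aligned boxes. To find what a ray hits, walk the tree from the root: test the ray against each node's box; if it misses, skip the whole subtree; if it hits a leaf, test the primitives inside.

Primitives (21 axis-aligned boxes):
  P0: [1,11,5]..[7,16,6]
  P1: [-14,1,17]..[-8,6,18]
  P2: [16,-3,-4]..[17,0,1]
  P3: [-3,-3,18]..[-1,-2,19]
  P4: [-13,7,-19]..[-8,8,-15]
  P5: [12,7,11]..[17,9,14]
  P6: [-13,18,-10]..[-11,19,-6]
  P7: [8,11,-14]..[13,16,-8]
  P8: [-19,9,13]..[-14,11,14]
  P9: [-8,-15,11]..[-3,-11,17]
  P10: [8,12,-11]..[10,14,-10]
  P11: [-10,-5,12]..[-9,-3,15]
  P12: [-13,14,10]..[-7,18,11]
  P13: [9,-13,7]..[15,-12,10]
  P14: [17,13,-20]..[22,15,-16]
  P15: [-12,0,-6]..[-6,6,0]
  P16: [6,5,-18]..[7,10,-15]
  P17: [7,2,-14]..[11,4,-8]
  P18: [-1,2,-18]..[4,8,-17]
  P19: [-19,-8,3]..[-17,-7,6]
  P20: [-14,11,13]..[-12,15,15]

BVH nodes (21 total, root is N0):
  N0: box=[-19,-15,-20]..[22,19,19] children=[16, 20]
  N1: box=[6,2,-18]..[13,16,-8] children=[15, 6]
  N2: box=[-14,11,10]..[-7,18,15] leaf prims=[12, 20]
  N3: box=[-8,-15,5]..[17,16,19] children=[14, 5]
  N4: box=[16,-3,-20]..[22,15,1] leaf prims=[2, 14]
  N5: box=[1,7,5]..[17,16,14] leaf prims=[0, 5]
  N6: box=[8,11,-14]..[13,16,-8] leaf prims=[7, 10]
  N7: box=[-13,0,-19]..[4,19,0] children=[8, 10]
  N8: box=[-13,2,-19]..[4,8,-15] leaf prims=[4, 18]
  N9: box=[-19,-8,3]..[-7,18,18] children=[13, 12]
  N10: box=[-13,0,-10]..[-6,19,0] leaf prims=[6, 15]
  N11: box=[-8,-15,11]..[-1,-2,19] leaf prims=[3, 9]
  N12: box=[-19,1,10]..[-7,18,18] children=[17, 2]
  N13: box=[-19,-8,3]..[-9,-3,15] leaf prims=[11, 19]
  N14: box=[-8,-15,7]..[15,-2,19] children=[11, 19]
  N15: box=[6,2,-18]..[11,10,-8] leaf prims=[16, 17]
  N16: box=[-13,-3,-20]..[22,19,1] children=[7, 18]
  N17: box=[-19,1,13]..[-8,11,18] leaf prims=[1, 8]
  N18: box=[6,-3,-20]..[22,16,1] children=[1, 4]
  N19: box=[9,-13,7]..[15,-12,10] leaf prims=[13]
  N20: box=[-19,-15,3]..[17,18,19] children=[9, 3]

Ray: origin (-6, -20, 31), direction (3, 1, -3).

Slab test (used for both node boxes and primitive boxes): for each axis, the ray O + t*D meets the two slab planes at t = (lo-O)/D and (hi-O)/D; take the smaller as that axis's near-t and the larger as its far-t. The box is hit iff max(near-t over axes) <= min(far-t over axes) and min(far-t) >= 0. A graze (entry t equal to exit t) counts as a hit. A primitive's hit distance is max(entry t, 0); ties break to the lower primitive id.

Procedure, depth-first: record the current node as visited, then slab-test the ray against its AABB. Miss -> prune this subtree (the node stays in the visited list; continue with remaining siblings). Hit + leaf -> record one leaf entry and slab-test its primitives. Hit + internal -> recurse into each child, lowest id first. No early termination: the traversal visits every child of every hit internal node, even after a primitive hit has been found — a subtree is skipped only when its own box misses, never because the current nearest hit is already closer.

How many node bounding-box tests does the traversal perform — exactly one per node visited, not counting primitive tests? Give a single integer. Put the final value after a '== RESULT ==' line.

Walk:
N0 x:[-13/3,28/3] y:[5,39] z:[4,17] -> hit [5,28/3], descend [16, 20]
  N16 x:[-7/3,28/3] y:[17,39] z:[10,17] -> miss, prune
  N20 x:[-13/3,23/3] y:[5,38] z:[4,28/3] -> hit [5,23/3], descend [3, 9]
    N3 x:[-2/3,23/3] y:[5,36] z:[4,26/3] -> hit [5,23/3], descend [5, 14]
      N5 x:[7/3,23/3] y:[27,36] z:[17/3,26/3] -> miss, prune
      N14 x:[-2/3,7] y:[5,18] z:[4,8] -> hit [5,7], descend [11, 19]
        N11 x:[-2/3,5/3] y:[5,18] z:[4,20/3] -> miss, prune
        N19 x:[5,7] y:[7,8] z:[7,8] -> hit [7,7] leaf, test {P13@t=7}
    N9 x:[-13/3,-1/3] y:[12,38] z:[13/3,28/3] -> miss, prune

Summary -> nodes [0, 16, 20, 3, 5, 14, 11, 19, 9]; box-tests=9; leaf-entries=1; first=P13

== RESULT ==
9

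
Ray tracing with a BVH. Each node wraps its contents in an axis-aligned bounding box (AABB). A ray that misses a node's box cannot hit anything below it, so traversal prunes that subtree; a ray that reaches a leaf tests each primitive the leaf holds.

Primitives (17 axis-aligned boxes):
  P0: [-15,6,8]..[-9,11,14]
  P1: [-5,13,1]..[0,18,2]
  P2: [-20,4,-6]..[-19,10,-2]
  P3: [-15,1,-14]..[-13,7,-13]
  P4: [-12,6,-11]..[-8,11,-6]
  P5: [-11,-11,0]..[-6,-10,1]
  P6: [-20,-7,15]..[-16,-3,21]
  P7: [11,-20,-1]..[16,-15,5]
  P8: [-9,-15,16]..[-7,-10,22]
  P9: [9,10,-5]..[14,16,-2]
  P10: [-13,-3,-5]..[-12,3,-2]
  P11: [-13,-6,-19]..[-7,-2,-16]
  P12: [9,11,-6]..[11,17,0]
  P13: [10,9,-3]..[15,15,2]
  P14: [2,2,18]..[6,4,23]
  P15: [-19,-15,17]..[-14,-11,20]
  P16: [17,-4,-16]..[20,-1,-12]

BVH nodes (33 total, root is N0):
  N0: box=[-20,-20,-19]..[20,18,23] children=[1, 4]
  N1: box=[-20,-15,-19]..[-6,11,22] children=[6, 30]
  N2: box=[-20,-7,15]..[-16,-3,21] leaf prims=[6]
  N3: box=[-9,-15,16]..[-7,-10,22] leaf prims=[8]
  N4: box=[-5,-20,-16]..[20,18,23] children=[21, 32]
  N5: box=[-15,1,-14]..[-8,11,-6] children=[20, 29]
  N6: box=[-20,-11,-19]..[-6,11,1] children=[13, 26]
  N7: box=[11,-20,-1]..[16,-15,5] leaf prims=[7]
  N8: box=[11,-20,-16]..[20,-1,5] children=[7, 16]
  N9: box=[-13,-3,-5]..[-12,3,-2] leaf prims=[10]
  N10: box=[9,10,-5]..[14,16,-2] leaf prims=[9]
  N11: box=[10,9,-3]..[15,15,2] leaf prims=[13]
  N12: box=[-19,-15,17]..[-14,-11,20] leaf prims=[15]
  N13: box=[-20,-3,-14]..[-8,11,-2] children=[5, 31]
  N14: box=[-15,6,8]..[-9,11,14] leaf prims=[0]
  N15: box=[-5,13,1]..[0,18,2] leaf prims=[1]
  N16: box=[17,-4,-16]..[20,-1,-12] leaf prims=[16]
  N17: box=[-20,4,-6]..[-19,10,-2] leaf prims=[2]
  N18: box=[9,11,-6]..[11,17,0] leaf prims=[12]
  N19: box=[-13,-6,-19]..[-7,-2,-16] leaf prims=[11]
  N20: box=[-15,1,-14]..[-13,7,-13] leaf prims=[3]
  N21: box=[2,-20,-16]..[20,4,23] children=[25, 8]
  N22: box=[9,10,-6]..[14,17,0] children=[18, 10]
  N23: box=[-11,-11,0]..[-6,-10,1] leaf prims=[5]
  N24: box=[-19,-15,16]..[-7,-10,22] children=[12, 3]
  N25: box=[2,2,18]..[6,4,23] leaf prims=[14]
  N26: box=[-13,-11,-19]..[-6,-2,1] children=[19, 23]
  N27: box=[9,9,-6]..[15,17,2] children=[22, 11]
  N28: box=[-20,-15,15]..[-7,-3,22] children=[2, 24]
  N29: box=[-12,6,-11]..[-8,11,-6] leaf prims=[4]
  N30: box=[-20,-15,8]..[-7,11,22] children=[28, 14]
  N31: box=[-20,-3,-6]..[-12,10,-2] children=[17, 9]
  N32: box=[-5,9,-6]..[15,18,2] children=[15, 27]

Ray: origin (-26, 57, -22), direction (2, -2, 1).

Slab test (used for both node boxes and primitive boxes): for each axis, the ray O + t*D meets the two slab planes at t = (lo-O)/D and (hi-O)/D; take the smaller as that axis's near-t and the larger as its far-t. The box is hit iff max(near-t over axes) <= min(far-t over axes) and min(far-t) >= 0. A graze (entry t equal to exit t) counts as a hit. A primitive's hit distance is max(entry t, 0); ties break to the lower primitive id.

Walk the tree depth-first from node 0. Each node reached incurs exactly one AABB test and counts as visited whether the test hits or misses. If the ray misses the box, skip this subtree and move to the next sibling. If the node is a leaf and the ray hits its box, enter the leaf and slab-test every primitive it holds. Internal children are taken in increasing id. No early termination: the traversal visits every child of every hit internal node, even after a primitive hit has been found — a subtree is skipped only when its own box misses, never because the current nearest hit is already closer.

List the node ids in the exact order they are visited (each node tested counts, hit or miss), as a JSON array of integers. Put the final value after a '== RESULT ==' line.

Traverse from the root:
N0 x:[3,23] y:[39/2,77/2] z:[3,45] -> hit [39/2,23], descend [1, 4]
  N1 x:[3,10] y:[23,36] z:[3,44] -> miss, prune
  N4 x:[21/2,23] y:[39/2,77/2] z:[6,45] -> hit [39/2,23], descend [21, 32]
    N21 x:[14,23] y:[53/2,77/2] z:[6,45] -> miss, prune
    N32 x:[21/2,41/2] y:[39/2,24] z:[16,24] -> hit [39/2,41/2], descend [15, 27]
      N15 x:[21/2,13] y:[39/2,22] z:[23,24] -> miss, prune
      N27 x:[35/2,41/2] y:[20,24] z:[16,24] -> hit [20,41/2], descend [11, 22]
        N11 x:[18,41/2] y:[21,24] z:[19,24] -> miss, prune
        N22 x:[35/2,20] y:[20,47/2] z:[16,22] -> hit [20,20], descend [10, 18]
          N10 x:[35/2,20] y:[41/2,47/2] z:[17,20] -> miss, prune
          N18 x:[35/2,37/2] y:[20,23] z:[16,22] -> miss, prune

11 AABB tests over nodes [0, 1, 4, 21, 32, 15, 27, 11, 22, 10, 18]; 0 leaves entered; closest miss.

== RESULT ==
[0, 1, 4, 21, 32, 15, 27, 11, 22, 10, 18]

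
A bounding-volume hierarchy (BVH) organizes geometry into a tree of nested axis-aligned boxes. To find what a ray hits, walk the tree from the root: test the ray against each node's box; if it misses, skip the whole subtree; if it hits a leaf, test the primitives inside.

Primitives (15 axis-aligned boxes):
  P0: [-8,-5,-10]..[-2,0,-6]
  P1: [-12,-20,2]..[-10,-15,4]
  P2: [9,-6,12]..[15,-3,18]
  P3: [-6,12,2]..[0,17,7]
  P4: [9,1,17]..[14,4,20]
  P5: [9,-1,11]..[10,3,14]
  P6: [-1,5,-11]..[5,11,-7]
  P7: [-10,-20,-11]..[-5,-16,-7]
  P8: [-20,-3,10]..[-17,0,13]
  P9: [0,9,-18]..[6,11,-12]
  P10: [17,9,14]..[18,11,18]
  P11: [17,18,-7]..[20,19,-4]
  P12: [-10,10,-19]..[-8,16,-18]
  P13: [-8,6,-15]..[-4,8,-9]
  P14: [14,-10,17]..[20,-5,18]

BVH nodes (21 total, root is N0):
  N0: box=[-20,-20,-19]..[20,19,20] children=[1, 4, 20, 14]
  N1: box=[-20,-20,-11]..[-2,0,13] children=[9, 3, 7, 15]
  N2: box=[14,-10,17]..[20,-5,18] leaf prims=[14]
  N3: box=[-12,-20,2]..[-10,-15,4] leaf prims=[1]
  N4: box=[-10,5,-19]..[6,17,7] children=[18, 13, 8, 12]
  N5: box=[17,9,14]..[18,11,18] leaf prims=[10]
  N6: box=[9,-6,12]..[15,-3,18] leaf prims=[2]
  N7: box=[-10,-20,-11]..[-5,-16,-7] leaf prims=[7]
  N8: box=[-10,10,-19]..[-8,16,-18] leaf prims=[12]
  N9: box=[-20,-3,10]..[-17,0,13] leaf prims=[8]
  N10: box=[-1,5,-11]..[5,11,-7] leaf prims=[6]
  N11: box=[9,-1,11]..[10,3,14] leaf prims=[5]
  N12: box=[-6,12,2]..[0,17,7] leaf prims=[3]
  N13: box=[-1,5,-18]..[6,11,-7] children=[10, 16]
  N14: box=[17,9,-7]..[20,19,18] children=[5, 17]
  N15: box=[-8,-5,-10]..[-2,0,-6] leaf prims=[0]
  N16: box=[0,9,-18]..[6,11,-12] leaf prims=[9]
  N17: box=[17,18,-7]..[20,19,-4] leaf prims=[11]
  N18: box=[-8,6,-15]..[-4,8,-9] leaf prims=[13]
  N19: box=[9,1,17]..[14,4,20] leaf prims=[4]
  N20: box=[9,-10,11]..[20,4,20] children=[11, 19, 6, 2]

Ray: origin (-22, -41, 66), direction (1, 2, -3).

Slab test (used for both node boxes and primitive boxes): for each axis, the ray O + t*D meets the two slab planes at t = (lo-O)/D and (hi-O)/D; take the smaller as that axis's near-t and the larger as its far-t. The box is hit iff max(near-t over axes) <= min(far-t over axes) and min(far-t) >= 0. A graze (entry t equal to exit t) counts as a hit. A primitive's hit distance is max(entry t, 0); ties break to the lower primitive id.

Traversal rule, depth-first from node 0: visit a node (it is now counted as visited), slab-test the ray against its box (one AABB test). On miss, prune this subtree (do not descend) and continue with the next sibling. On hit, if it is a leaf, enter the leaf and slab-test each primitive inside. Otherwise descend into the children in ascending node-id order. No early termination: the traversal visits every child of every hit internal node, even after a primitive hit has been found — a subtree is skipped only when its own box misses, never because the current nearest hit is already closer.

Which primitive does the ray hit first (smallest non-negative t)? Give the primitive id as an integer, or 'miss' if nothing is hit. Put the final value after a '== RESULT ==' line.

Walk:
N0 x:[2,42] y:[21/2,30] z:[46/3,85/3] -> hit [46/3,85/3], descend [1, 4, 14, 20]
  N1 x:[2,20] y:[21/2,41/2] z:[53/3,77/3] -> hit [53/3,20], descend [3, 7, 9, 15]
    N3 x:[10,12] y:[21/2,13] z:[62/3,64/3] -> miss, prune
    N7 x:[12,17] y:[21/2,25/2] z:[73/3,77/3] -> miss, prune
    N9 x:[2,5] y:[19,41/2] z:[53/3,56/3] -> miss, prune
    N15 x:[14,20] y:[18,41/2] z:[24,76/3] -> miss, prune
  N4 x:[12,28] y:[23,29] z:[59/3,85/3] -> hit [23,28], descend [8, 12, 13, 18]
    N8 x:[12,14] y:[51/2,57/2] z:[28,85/3] -> miss, prune
    N12 x:[16,22] y:[53/2,29] z:[59/3,64/3] -> miss, prune
    N13 x:[21,28] y:[23,26] z:[73/3,28] -> hit [73/3,26], descend [10, 16]
      N10 x:[21,27] y:[23,26] z:[73/3,77/3] -> hit [73/3,77/3] leaf, test {P6@t=73/3}
      N16 x:[22,28] y:[25,26] z:[26,28] -> hit [26,26] leaf, test {P9@t=26}
    N18 x:[14,18] y:[47/2,49/2] z:[25,27] -> miss, prune
  N14 x:[39,42] y:[25,30] z:[16,73/3] -> miss, prune
  N20 x:[31,42] y:[31/2,45/2] z:[46/3,55/3] -> miss, prune

Visited [0, 1, 3, 7, 9, 15, 4, 8, 12, 13, 10, 16, 18, 14, 20]. Tests: 15 box, 2 leaf. Nearest: P6.

== RESULT ==
6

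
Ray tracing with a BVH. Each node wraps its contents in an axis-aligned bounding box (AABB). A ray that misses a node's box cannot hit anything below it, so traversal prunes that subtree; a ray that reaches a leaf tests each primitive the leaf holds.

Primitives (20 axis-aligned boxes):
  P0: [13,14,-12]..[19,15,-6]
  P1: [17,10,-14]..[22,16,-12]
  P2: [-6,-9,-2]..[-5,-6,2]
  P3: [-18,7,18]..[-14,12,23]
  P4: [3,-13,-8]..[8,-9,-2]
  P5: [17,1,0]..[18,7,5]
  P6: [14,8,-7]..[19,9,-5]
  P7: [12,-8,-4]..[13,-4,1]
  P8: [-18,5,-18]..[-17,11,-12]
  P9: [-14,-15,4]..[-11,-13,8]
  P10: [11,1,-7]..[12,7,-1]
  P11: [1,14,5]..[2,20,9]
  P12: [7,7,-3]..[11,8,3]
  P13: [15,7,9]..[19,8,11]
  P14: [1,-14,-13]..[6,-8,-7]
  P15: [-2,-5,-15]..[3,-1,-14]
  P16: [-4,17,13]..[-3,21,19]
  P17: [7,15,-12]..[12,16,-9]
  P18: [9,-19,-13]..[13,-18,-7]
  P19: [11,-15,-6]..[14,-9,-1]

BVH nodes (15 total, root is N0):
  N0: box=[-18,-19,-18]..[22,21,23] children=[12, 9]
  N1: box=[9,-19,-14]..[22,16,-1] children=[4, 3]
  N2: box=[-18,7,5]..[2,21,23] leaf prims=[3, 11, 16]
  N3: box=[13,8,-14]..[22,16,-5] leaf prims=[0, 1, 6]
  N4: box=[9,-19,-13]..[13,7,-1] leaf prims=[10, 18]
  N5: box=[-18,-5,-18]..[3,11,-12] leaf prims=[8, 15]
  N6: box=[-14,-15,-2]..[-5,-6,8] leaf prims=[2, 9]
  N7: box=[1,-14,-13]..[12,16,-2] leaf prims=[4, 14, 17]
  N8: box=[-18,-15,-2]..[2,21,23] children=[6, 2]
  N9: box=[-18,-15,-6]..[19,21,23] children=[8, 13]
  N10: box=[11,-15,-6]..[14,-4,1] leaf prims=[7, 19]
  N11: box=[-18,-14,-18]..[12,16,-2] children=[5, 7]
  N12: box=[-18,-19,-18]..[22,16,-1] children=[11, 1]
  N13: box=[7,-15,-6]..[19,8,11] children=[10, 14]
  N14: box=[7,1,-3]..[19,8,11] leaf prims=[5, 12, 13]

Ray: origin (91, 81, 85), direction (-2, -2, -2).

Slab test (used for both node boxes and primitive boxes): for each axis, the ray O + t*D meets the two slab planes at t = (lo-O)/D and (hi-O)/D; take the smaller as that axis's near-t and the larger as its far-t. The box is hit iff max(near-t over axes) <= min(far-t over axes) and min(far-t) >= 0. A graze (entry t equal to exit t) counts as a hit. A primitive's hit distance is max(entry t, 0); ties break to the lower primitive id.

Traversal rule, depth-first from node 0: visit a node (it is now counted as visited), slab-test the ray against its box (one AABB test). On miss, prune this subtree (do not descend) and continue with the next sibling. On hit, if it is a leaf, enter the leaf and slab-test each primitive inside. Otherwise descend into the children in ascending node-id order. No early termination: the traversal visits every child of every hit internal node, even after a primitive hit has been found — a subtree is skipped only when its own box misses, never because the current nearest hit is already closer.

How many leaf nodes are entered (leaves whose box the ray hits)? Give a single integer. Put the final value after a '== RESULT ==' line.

Traverse from the root:
N0 x:[69/2,109/2] y:[30,50] z:[31,103/2] -> hit [69/2,50], descend [9, 12]
  N9 x:[36,109/2] y:[30,48] z:[31,91/2] -> hit [36,91/2], descend [8, 13]
    N8 x:[89/2,109/2] y:[30,48] z:[31,87/2] -> miss, prune
    N13 x:[36,42] y:[73/2,48] z:[37,91/2] -> hit [37,42], descend [10, 14]
      N10 x:[77/2,40] y:[85/2,48] z:[42,91/2] -> miss, prune
      N14 x:[36,42] y:[73/2,40] z:[37,44] -> hit [37,40] leaf, test {P5(miss), P12(miss), P13@t=37}
  N12 x:[69/2,109/2] y:[65/2,50] z:[43,103/2] -> hit [43,50], descend [1, 11]
    N1 x:[69/2,41] y:[65/2,50] z:[43,99/2] -> miss, prune
    N11 x:[79/2,109/2] y:[65/2,95/2] z:[87/2,103/2] -> hit [87/2,95/2], descend [5, 7]
      N5 x:[44,109/2] y:[35,43] z:[97/2,103/2] -> miss, prune
      N7 x:[79/2,45] y:[65/2,95/2] z:[87/2,49] -> hit [87/2,45] leaf, test {P4(miss), P14(miss), P17(miss)}

11 AABB tests over nodes [0, 9, 8, 13, 10, 14, 12, 1, 11, 5, 7]; 2 leaves entered; closest P13.

== RESULT ==
2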